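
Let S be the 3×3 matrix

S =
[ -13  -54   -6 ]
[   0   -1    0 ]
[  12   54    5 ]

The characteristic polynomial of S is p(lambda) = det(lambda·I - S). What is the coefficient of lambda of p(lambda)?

15

p(lambda) = lambda^3 + 9·lambda^2 + 15·lambda + 7.
The coefficient of lambda is 15.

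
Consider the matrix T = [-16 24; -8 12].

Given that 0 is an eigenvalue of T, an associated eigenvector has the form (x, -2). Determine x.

-3

We need (T)v = 0.
T = [[-16, 24], [-8, 12]].
Row 1: (-16)·x + (24)·-2 = 0
Row 2: (-8)·x + (12)·-2 = 0
Solving gives x = -3.
Check: T·(-3, -2) = (0, 0) = 0·(-3, -2).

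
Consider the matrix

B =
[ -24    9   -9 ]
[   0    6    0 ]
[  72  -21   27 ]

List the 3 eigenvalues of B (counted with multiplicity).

Compute the characteristic polynomial p(s) = det(sI - B).
Expanding the 3×3 determinant: p(s) = s^3 - 9s^2 + 18s.
Try s = 0: p(0) = 0, so 0 is a root.
Factor out s: p(s) = s·(s^2 - 9s + 18).
The quadratic factors as (s - 3)·(s - 6).
Eigenvalues: 0, 3, 6.

0, 3, 6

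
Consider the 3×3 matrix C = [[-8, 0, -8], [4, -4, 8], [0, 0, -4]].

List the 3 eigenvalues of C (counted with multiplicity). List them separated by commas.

Set up det(tI - C) = 0.
Cofactor expansion gives p(t) = t^3 + 16t^2 + 80t + 128.
Try t = -8: p(-8) = 0, so -8 is a root.
Dividing by (t + 8) leaves t^2 + 8t + 16.
The quadratic factor is (t + 4)^2.
Eigenvalues: -8, -4, -4.

-8, -4, -4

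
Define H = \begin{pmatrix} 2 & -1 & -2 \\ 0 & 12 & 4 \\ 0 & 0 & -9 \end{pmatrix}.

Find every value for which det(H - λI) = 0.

H is upper triangular, so its eigenvalues are the diagonal entries.
Diagonal: 2, 12, -9.

-9, 2, 12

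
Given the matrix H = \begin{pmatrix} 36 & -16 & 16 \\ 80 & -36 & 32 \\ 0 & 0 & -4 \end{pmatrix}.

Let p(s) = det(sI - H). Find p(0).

p(0) = det(0·I − H) = det(−H) = (−1)^3·det(H).
det(H) = 64, so p(0) = -64.

-64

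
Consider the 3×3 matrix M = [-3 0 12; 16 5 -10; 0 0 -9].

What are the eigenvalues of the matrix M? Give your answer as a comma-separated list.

Set up det(sI - M) = 0.
Expanding the 3×3 determinant: p(s) = s^3 + 7s^2 - 33s - 135.
Rational-root test: s = -9 gives p(-9) = 0.
Factor out (s + 9): p(s) = (s + 9)·(s^2 - 2s - 15).
The quadratic factors as (s + 3)·(s - 5).
Eigenvalues: -9, -3, 5.

-9, -3, 5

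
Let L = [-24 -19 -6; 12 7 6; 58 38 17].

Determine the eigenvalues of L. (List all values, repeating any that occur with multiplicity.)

-12, 5, 7

The characteristic polynomial is p(lambda) = det(lambda·I - L).
Expanding the 3×3 determinant: p(lambda) = lambda^3 - 109·lambda + 420.
Try lambda = -12: p(-12) = 0, so -12 is a root.
Factor out (lambda + 12): p(lambda) = (lambda + 12)·(lambda^2 - 12·lambda + 35).
The quadratic factors as (lambda - 5)·(lambda - 7).
Eigenvalues: -12, 5, 7.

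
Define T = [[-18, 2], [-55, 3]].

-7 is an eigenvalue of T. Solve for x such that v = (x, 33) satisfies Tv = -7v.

6

We need (T + 7I)v = 0.
T + 7I = [[-11, 2], [-55, 10]].
Row 1: (-11)·x + (2)·33 = 0
Row 2: (-55)·x + (10)·33 = 0
Solving gives x = 6.
Check: T·(6, 33) = (-42, -231) = -7·(6, 33).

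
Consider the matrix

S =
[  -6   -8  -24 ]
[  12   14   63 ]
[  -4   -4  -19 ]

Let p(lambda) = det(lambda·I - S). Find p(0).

-84

p(0) = det(0·I − S) = det(−S) = (−1)^3·det(S).
det(S) = 84, so p(0) = -84.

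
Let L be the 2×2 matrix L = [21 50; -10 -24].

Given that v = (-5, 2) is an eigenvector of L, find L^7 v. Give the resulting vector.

First find the eigenvalue: Lv = (-5, 2) = 1·(-5, 2), so λ = 1.
Then L^7 v = λ^7·v = 1^7·(-5, 2) = 1·(-5, 2) = (-5, 2).

(-5, 2)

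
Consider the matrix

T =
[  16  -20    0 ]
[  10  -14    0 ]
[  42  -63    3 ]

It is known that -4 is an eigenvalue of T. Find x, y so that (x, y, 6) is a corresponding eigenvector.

2, 2

We need (T + 4I)v = 0.
T + 4I = [[20, -20, 0], [10, -10, 0], [42, -63, 7]].
Row 1: (20)·x + (-20)·y + (0)·6 = 0
Row 2: (10)·x + (-10)·y + (0)·6 = 0
Row 3: (42)·x + (-63)·y + (7)·6 = 0
Solving gives x = 2, y = 2.
Check: T·(2, 2, 6) = (-8, -8, -24) = -4·(2, 2, 6).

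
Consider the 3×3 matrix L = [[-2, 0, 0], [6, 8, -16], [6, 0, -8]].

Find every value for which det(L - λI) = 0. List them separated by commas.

-8, -2, 8

The characteristic polynomial is p(t) = det(tI - L).
Cofactor expansion gives p(t) = t^3 + 2t^2 - 64t - 128.
Rational-root test: t = -8 gives p(-8) = 0.
Dividing by (t + 8) leaves t^2 - 6t - 16.
The quadratic factors as (t + 2)·(t - 8).
Eigenvalues: -8, -2, 8.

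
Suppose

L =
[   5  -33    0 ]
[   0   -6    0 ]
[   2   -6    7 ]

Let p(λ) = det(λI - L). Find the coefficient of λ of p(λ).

p(λ) = λ^3 - 6λ^2 - 37λ + 210.
The coefficient of λ is -37.

-37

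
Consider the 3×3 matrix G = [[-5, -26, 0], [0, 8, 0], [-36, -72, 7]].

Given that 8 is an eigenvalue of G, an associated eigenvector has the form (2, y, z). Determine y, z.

-1, 0

We need (G - 8I)v = 0.
G - 8I = [[-13, -26, 0], [0, 0, 0], [-36, -72, -1]].
Row 1: (-13)·2 + (-26)·y + (0)·z = 0
Row 2: (0)·2 + (0)·y + (0)·z = 0
Row 3: (-36)·2 + (-72)·y + (-1)·z = 0
Solving gives y = -1, z = 0.
Check: G·(2, -1, 0) = (16, -8, 0) = 8·(2, -1, 0).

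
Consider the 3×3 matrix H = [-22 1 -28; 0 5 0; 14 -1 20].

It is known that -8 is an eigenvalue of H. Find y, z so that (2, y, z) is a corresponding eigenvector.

We need (H + 8I)v = 0.
H + 8I = [[-14, 1, -28], [0, 13, 0], [14, -1, 28]].
Row 1: (-14)·2 + (1)·y + (-28)·z = 0
Row 2: (0)·2 + (13)·y + (0)·z = 0
Row 3: (14)·2 + (-1)·y + (28)·z = 0
Solving gives y = 0, z = -1.
Check: H·(2, 0, -1) = (-16, 0, 8) = -8·(2, 0, -1).

0, -1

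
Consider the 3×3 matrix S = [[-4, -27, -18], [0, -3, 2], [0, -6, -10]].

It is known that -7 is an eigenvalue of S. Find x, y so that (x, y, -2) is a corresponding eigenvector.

-3, 1

We need (S + 7I)v = 0.
S + 7I = [[3, -27, -18], [0, 4, 2], [0, -6, -3]].
Row 1: (3)·x + (-27)·y + (-18)·-2 = 0
Row 2: (0)·x + (4)·y + (2)·-2 = 0
Row 3: (0)·x + (-6)·y + (-3)·-2 = 0
Solving gives x = -3, y = 1.
Check: S·(-3, 1, -2) = (21, -7, 14) = -7·(-3, 1, -2).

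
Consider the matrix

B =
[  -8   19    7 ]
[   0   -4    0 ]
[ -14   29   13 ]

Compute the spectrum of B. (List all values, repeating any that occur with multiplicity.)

-4, -1, 6

The characteristic polynomial is p(lambda) = det(lambda·I - B).
Cofactor expansion gives p(lambda) = lambda^3 - lambda^2 - 26·lambda - 24.
Rational-root test: lambda = -4 gives p(-4) = 0.
Dividing by (lambda + 4) leaves lambda^2 - 5·lambda - 6.
The quadratic factors as (lambda + 1)·(lambda - 6).
Eigenvalues: -4, -1, 6.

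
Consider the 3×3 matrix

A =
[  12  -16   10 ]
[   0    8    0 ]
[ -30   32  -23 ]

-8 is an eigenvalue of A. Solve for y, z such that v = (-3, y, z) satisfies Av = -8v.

We need (A + 8I)v = 0.
A + 8I = [[20, -16, 10], [0, 16, 0], [-30, 32, -15]].
Row 1: (20)·-3 + (-16)·y + (10)·z = 0
Row 2: (0)·-3 + (16)·y + (0)·z = 0
Row 3: (-30)·-3 + (32)·y + (-15)·z = 0
Solving gives y = 0, z = 6.
Check: A·(-3, 0, 6) = (24, 0, -48) = -8·(-3, 0, 6).

0, 6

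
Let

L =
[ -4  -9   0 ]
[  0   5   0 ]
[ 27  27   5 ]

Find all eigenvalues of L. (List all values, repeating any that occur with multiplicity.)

Set up det(μI - L) = 0.
Expanding the 3×3 determinant: p(μ) = μ^3 - 6μ^2 - 15μ + 100.
Rational-root test: μ = 5 gives p(5) = 0.
Factor out (μ - 5): p(μ) = (μ - 5)·(μ^2 - μ - 20).
The quadratic factors as (μ + 4)·(μ - 5).
Eigenvalues: -4, 5, 5.

-4, 5, 5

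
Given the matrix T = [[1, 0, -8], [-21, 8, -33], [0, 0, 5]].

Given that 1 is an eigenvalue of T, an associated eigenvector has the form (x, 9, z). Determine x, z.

We need (T - 1I)v = 0.
T - 1I = [[0, 0, -8], [-21, 7, -33], [0, 0, 4]].
Row 1: (0)·x + (0)·9 + (-8)·z = 0
Row 2: (-21)·x + (7)·9 + (-33)·z = 0
Row 3: (0)·x + (0)·9 + (4)·z = 0
Solving gives x = 3, z = 0.
Check: T·(3, 9, 0) = (3, 9, 0) = 1·(3, 9, 0).

3, 0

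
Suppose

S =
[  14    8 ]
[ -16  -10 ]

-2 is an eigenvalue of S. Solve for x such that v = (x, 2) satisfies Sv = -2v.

-1

We need (S + 2I)v = 0.
S + 2I = [[16, 8], [-16, -8]].
Row 1: (16)·x + (8)·2 = 0
Row 2: (-16)·x + (-8)·2 = 0
Solving gives x = -1.
Check: S·(-1, 2) = (2, -4) = -2·(-1, 2).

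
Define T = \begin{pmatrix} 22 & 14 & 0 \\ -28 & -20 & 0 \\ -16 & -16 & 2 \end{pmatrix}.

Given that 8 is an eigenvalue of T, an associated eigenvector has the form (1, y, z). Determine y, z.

-1, 0

We need (T - 8I)v = 0.
T - 8I = [[14, 14, 0], [-28, -28, 0], [-16, -16, -6]].
Row 1: (14)·1 + (14)·y + (0)·z = 0
Row 2: (-28)·1 + (-28)·y + (0)·z = 0
Row 3: (-16)·1 + (-16)·y + (-6)·z = 0
Solving gives y = -1, z = 0.
Check: T·(1, -1, 0) = (8, -8, 0) = 8·(1, -1, 0).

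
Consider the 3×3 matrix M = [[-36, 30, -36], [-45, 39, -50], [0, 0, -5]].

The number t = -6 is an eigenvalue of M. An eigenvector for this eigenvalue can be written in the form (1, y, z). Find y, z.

1, 0

We need (M + 6I)v = 0.
M + 6I = [[-30, 30, -36], [-45, 45, -50], [0, 0, 1]].
Row 1: (-30)·1 + (30)·y + (-36)·z = 0
Row 2: (-45)·1 + (45)·y + (-50)·z = 0
Row 3: (0)·1 + (0)·y + (1)·z = 0
Solving gives y = 1, z = 0.
Check: M·(1, 1, 0) = (-6, -6, 0) = -6·(1, 1, 0).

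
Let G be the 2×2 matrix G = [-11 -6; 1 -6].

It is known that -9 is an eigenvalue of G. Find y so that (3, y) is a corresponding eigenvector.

We need (G + 9I)v = 0.
G + 9I = [[-2, -6], [1, 3]].
Row 1: (-2)·3 + (-6)·y = 0
Row 2: (1)·3 + (3)·y = 0
Solving gives y = -1.
Check: G·(3, -1) = (-27, 9) = -9·(3, -1).

-1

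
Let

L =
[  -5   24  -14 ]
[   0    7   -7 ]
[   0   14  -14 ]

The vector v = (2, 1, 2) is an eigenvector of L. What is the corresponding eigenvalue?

-7

Compute Lv: L·(2, 1, 2) = (-14, -7, -14).
Since Lv = λv, compare component 1: -14 = λ·2, so λ = -7.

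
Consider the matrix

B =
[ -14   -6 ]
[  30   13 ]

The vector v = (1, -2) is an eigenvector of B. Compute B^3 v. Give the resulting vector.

First find the eigenvalue: Bv = (-2, 4) = -2·(1, -2), so λ = -2.
Then B^3 v = λ^3·v = (-2)^3·(1, -2) = -8·(1, -2) = (-8, 16).

(-8, 16)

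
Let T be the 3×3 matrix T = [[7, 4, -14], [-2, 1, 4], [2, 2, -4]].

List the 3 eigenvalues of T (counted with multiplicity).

0, 1, 3

Set up det(μI - T) = 0.
Expanding the 3×3 determinant: p(μ) = μ^3 - 4μ^2 + 3μ.
Try μ = 0: p(0) = 0, so 0 is a root.
Factor out μ: p(μ) = μ·(μ^2 - 4μ + 3).
The quadratic factors as (μ - 1)·(μ - 3).
Eigenvalues: 0, 1, 3.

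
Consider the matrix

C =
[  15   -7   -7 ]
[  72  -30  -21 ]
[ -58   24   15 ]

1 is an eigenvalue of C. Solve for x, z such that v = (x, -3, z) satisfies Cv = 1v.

-1, 1

We need (C - 1I)v = 0.
C - 1I = [[14, -7, -7], [72, -31, -21], [-58, 24, 14]].
Row 1: (14)·x + (-7)·-3 + (-7)·z = 0
Row 2: (72)·x + (-31)·-3 + (-21)·z = 0
Row 3: (-58)·x + (24)·-3 + (14)·z = 0
Solving gives x = -1, z = 1.
Check: C·(-1, -3, 1) = (-1, -3, 1) = 1·(-1, -3, 1).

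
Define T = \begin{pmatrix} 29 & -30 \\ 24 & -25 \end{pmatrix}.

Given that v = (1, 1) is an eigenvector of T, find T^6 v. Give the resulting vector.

(1, 1)

First find the eigenvalue: Tv = (-1, -1) = -1·(1, 1), so λ = -1.
Then T^6 v = λ^6·v = (-1)^6·(1, 1) = 1·(1, 1) = (1, 1).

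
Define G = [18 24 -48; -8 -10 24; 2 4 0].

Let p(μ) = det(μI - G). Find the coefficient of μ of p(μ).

12

p(μ) = μ^3 - 8μ^2 + 12μ.
The coefficient of μ is 12.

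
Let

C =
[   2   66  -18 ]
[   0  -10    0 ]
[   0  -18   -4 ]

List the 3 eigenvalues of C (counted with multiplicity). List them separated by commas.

The characteristic polynomial is p(lambda) = det(lambda·I - C).
Cofactor expansion gives p(lambda) = lambda^3 + 12·lambda^2 + 12·lambda - 80.
Try lambda = 2: p(2) = 0, so 2 is a root.
Factor out (lambda - 2): p(lambda) = (lambda - 2)·(lambda^2 + 14·lambda + 40).
The quadratic factors as (lambda + 10)·(lambda + 4).
Eigenvalues: -10, -4, 2.

-10, -4, 2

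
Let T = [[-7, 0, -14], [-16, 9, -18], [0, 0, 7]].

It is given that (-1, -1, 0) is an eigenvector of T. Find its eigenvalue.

Compute Tv: T·(-1, -1, 0) = (7, 7, 0).
Since Tv = λv, compare component 1: 7 = λ·-1, so λ = -7.

-7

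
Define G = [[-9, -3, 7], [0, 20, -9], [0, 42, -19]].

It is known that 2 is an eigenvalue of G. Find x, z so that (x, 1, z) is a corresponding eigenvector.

We need (G - 2I)v = 0.
G - 2I = [[-11, -3, 7], [0, 18, -9], [0, 42, -21]].
Row 1: (-11)·x + (-3)·1 + (7)·z = 0
Row 2: (0)·x + (18)·1 + (-9)·z = 0
Row 3: (0)·x + (42)·1 + (-21)·z = 0
Solving gives x = 1, z = 2.
Check: G·(1, 1, 2) = (2, 2, 4) = 2·(1, 1, 2).

1, 2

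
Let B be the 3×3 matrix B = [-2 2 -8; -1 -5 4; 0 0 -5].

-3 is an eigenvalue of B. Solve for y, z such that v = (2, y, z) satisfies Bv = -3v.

-1, 0

We need (B + 3I)v = 0.
B + 3I = [[1, 2, -8], [-1, -2, 4], [0, 0, -2]].
Row 1: (1)·2 + (2)·y + (-8)·z = 0
Row 2: (-1)·2 + (-2)·y + (4)·z = 0
Row 3: (0)·2 + (0)·y + (-2)·z = 0
Solving gives y = -1, z = 0.
Check: B·(2, -1, 0) = (-6, 3, 0) = -3·(2, -1, 0).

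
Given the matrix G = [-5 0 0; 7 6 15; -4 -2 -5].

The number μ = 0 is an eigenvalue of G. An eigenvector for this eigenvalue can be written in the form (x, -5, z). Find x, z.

We need (G)v = 0.
G = [[-5, 0, 0], [7, 6, 15], [-4, -2, -5]].
Row 1: (-5)·x + (0)·-5 + (0)·z = 0
Row 2: (7)·x + (6)·-5 + (15)·z = 0
Row 3: (-4)·x + (-2)·-5 + (-5)·z = 0
Solving gives x = 0, z = 2.
Check: G·(0, -5, 2) = (0, 0, 0) = 0·(0, -5, 2).

0, 2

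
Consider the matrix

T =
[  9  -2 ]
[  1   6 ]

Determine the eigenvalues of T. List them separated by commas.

7, 8

det(T - tI) = (9 - t)(6 - t) - (-2)·(1) = t^2 - 15t + 56.
This factors as (t - 7)·(t - 8) = 0.
Eigenvalues: 7, 8.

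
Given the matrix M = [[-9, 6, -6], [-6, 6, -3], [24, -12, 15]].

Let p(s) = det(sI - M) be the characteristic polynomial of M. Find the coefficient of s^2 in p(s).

The coefficient of s^2 of det(sI - M) is −trace(M).
trace(M) = (-9) + (6) + (15) = 12, so the coefficient is -12.

-12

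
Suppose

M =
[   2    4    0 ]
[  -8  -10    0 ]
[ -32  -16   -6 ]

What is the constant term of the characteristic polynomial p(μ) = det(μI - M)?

72

p(0) = det(0·I − M) = det(−M) = (−1)^3·det(M).
det(M) = -72, so p(0) = 72.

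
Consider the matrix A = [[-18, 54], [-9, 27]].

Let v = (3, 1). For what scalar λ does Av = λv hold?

0

Compute Av: A·(3, 1) = (0, 0).
Since Av = λv, compare component 1: 0 = λ·3, so λ = 0.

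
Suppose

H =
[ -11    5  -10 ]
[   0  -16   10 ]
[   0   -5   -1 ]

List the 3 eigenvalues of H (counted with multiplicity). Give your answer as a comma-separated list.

-11, -11, -6

Compute the characteristic polynomial p(s) = det(sI - H).
Cofactor expansion gives p(s) = s^3 + 28s^2 + 253s + 726.
Since p(-6) = 0, s = -6 is a root.
Dividing by (s + 6) leaves s^2 + 22s + 121.
The quadratic factor is (s + 11)^2.
Eigenvalues: -11, -11, -6.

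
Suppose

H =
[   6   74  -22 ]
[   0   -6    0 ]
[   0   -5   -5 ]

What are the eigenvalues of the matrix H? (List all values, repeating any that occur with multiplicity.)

Set up det(tI - H) = 0.
Expanding the 3×3 determinant: p(t) = t^3 + 5t^2 - 36t - 180.
Since p(-6) = 0, t = -6 is a root.
Dividing by (t + 6) leaves t^2 - t - 30.
The quadratic factors as (t + 5)·(t - 6).
Eigenvalues: -6, -5, 6.

-6, -5, 6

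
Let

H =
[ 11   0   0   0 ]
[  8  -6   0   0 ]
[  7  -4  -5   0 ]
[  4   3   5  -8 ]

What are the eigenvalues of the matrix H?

-8, -6, -5, 11

H is lower triangular, so its eigenvalues are the diagonal entries.
Diagonal: 11, -6, -5, -8.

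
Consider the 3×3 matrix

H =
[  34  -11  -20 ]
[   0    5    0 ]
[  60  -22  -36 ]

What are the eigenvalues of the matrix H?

Compute the characteristic polynomial p(r) = det(rI - H).
Cofactor expansion gives p(r) = r^3 - 3r^2 - 34r + 120.
Since p(-6) = 0, r = -6 is a root.
Factor out (r + 6): p(r) = (r + 6)·(r^2 - 9r + 20).
The quadratic factors as (r - 4)·(r - 5).
Eigenvalues: -6, 4, 5.

-6, 4, 5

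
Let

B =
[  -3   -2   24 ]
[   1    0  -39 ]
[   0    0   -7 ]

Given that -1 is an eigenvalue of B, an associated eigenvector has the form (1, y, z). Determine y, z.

We need (B + 1I)v = 0.
B + 1I = [[-2, -2, 24], [1, 1, -39], [0, 0, -6]].
Row 1: (-2)·1 + (-2)·y + (24)·z = 0
Row 2: (1)·1 + (1)·y + (-39)·z = 0
Row 3: (0)·1 + (0)·y + (-6)·z = 0
Solving gives y = -1, z = 0.
Check: B·(1, -1, 0) = (-1, 1, 0) = -1·(1, -1, 0).

-1, 0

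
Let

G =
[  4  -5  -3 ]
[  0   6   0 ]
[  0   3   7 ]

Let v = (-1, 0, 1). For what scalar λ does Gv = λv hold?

Compute Gv: G·(-1, 0, 1) = (-7, 0, 7).
Since Gv = λv, compare component 1: -7 = λ·-1, so λ = 7.

7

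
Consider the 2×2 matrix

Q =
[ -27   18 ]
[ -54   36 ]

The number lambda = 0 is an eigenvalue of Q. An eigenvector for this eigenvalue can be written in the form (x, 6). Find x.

4

We need (Q)v = 0.
Q = [[-27, 18], [-54, 36]].
Row 1: (-27)·x + (18)·6 = 0
Row 2: (-54)·x + (36)·6 = 0
Solving gives x = 4.
Check: Q·(4, 6) = (0, 0) = 0·(4, 6).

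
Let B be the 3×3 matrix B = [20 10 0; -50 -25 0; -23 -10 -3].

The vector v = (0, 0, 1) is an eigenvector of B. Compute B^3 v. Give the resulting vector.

(0, 0, -27)

First find the eigenvalue: Bv = (0, 0, -3) = -3·(0, 0, 1), so λ = -3.
Then B^3 v = λ^3·v = (-3)^3·(0, 0, 1) = -27·(0, 0, 1) = (0, 0, -27).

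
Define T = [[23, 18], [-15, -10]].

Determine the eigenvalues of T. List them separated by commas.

5, 8

det(T - tI) = (23 - t)(-10 - t) - (18)·(-15) = t^2 - 13t + 40.
This factors as (t - 5)·(t - 8) = 0.
Eigenvalues: 5, 8.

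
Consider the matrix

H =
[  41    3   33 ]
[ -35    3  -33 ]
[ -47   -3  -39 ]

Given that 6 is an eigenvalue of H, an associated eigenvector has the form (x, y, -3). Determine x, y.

3, -2

We need (H - 6I)v = 0.
H - 6I = [[35, 3, 33], [-35, -3, -33], [-47, -3, -45]].
Row 1: (35)·x + (3)·y + (33)·-3 = 0
Row 2: (-35)·x + (-3)·y + (-33)·-3 = 0
Row 3: (-47)·x + (-3)·y + (-45)·-3 = 0
Solving gives x = 3, y = -2.
Check: H·(3, -2, -3) = (18, -12, -18) = 6·(3, -2, -3).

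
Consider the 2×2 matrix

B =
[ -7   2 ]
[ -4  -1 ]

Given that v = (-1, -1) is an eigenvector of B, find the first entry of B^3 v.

First find the eigenvalue: Bv = (5, 5) = -5·(-1, -1), so λ = -5.
Then B^3 v = λ^3·v = (-5)^3·(-1, -1) = -125·(-1, -1) = (125, 125).

125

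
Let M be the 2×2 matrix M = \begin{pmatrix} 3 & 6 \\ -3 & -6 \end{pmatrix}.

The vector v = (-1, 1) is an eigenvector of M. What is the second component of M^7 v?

First find the eigenvalue: Mv = (3, -3) = -3·(-1, 1), so λ = -3.
Then M^7 v = λ^7·v = (-3)^7·(-1, 1) = -2187·(-1, 1) = (2187, -2187).

-2187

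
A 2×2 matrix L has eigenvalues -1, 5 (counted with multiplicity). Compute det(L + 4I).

27

If L has eigenvalues -1, 5, then L + 4I has eigenvalues 3, 9.
det(L + 4I) = (3) · (9) = 27.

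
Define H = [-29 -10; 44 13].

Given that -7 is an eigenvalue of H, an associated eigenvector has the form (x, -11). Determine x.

We need (H + 7I)v = 0.
H + 7I = [[-22, -10], [44, 20]].
Row 1: (-22)·x + (-10)·-11 = 0
Row 2: (44)·x + (20)·-11 = 0
Solving gives x = 5.
Check: H·(5, -11) = (-35, 77) = -7·(5, -11).

5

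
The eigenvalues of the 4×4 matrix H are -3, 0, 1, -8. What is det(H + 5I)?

If H has eigenvalues -3, 0, 1, -8, then H + 5I has eigenvalues 2, 5, 6, -3.
det(H + 5I) = (2) · (5) · (6) · (-3) = -180.

-180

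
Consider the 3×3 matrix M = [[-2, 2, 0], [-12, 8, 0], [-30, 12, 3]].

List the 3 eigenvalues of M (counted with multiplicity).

2, 3, 4

Set up det(λI - M) = 0.
Expanding the 3×3 determinant: p(λ) = λ^3 - 9λ^2 + 26λ - 24.
Since p(4) = 0, λ = 4 is a root.
Factor out (λ - 4): p(λ) = (λ - 4)·(λ^2 - 5λ + 6).
The quadratic factors as (λ - 2)·(λ - 3).
Eigenvalues: 2, 3, 4.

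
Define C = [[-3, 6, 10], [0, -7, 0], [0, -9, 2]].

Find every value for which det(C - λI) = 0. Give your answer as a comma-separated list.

-7, -3, 2

Compute the characteristic polynomial p(t) = det(tI - C).
Expanding along the first row, p(t) = t^3 + 8t^2 + t - 42.
Since p(-3) = 0, t = -3 is a root.
Dividing by (t + 3) leaves t^2 + 5t - 14.
The quadratic factors as (t + 7)·(t - 2).
Eigenvalues: -7, -3, 2.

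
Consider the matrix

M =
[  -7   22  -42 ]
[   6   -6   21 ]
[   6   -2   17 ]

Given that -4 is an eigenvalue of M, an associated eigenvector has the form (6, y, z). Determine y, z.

-3, -2

We need (M + 4I)v = 0.
M + 4I = [[-3, 22, -42], [6, -2, 21], [6, -2, 21]].
Row 1: (-3)·6 + (22)·y + (-42)·z = 0
Row 2: (6)·6 + (-2)·y + (21)·z = 0
Row 3: (6)·6 + (-2)·y + (21)·z = 0
Solving gives y = -3, z = -2.
Check: M·(6, -3, -2) = (-24, 12, 8) = -4·(6, -3, -2).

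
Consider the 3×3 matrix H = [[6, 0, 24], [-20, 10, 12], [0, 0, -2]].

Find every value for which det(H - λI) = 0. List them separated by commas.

Compute the characteristic polynomial p(s) = det(sI - H).
Cofactor expansion gives p(s) = s^3 - 14s^2 + 28s + 120.
Since p(10) = 0, s = 10 is a root.
Factor out (s - 10): p(s) = (s - 10)·(s^2 - 4s - 12).
The quadratic factors as (s + 2)·(s - 6).
Eigenvalues: -2, 6, 10.

-2, 6, 10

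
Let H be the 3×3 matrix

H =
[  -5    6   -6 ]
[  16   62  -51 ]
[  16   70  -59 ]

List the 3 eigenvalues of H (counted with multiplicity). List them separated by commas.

-8, -5, 11

The characteristic polynomial is p(s) = det(sI - H).
Cofactor expansion gives p(s) = s^3 + 2s^2 - 103s - 440.
Try s = -5: p(-5) = 0, so -5 is a root.
Dividing by (s + 5) leaves s^2 - 3s - 88.
The quadratic factors as (s + 8)·(s - 11).
Eigenvalues: -8, -5, 11.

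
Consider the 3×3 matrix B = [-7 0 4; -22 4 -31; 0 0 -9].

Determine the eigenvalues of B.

Compute the characteristic polynomial p(λ) = det(λI - B).
Expanding along the first row, p(λ) = λ^3 + 12λ^2 - λ - 252.
Try λ = -7: p(-7) = 0, so -7 is a root.
Dividing by (λ + 7) leaves λ^2 + 5λ - 36.
The quadratic factors as (λ + 9)·(λ - 4).
Eigenvalues: -9, -7, 4.

-9, -7, 4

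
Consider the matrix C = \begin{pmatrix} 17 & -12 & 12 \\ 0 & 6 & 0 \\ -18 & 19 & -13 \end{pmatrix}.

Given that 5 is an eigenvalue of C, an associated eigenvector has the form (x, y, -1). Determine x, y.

1, 0

We need (C - 5I)v = 0.
C - 5I = [[12, -12, 12], [0, 1, 0], [-18, 19, -18]].
Row 1: (12)·x + (-12)·y + (12)·-1 = 0
Row 2: (0)·x + (1)·y + (0)·-1 = 0
Row 3: (-18)·x + (19)·y + (-18)·-1 = 0
Solving gives x = 1, y = 0.
Check: C·(1, 0, -1) = (5, 0, -5) = 5·(1, 0, -1).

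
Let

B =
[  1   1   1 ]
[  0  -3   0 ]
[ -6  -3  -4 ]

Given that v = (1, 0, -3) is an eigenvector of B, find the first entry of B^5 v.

First find the eigenvalue: Bv = (-2, 0, 6) = -2·(1, 0, -3), so λ = -2.
Then B^5 v = λ^5·v = (-2)^5·(1, 0, -3) = -32·(1, 0, -3) = (-32, 0, 96).

-32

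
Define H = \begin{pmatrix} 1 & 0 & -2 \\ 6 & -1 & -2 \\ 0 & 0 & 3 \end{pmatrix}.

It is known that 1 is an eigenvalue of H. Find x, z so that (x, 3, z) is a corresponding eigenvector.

We need (H - 1I)v = 0.
H - 1I = [[0, 0, -2], [6, -2, -2], [0, 0, 2]].
Row 1: (0)·x + (0)·3 + (-2)·z = 0
Row 2: (6)·x + (-2)·3 + (-2)·z = 0
Row 3: (0)·x + (0)·3 + (2)·z = 0
Solving gives x = 1, z = 0.
Check: H·(1, 3, 0) = (1, 3, 0) = 1·(1, 3, 0).

1, 0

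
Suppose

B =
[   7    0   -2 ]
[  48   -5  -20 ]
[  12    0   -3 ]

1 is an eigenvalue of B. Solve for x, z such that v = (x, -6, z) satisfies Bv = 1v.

3, 9

We need (B - 1I)v = 0.
B - 1I = [[6, 0, -2], [48, -6, -20], [12, 0, -4]].
Row 1: (6)·x + (0)·-6 + (-2)·z = 0
Row 2: (48)·x + (-6)·-6 + (-20)·z = 0
Row 3: (12)·x + (0)·-6 + (-4)·z = 0
Solving gives x = 3, z = 9.
Check: B·(3, -6, 9) = (3, -6, 9) = 1·(3, -6, 9).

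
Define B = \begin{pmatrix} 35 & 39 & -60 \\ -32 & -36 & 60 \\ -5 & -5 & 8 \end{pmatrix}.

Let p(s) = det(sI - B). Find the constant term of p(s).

96

p(s) = s^3 - 7s^2 - 20s + 96.
The constant term is 96.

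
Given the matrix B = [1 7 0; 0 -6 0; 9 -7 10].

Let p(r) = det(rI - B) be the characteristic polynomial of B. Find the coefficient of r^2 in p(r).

The coefficient of r^2 of det(rI - B) is −trace(B).
trace(B) = (1) + (-6) + (10) = 5, so the coefficient is -5.

-5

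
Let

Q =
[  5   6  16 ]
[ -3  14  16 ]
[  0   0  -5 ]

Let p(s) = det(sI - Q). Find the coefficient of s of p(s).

p(s) = s^3 - 14s^2 - 7s + 440.
The coefficient of s is -7.

-7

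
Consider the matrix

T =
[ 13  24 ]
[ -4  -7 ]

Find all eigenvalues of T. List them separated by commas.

1, 5

det(T - tI) = (13 - t)(-7 - t) - (24)·(-4) = t^2 - 6t + 5.
This factors as (t - 1)·(t - 5) = 0.
Eigenvalues: 1, 5.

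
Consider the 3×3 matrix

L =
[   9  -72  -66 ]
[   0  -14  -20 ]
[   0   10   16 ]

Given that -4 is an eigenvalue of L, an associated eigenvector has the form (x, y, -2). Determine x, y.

We need (L + 4I)v = 0.
L + 4I = [[13, -72, -66], [0, -10, -20], [0, 10, 20]].
Row 1: (13)·x + (-72)·y + (-66)·-2 = 0
Row 2: (0)·x + (-10)·y + (-20)·-2 = 0
Row 3: (0)·x + (10)·y + (20)·-2 = 0
Solving gives x = 12, y = 4.
Check: L·(12, 4, -2) = (-48, -16, 8) = -4·(12, 4, -2).

12, 4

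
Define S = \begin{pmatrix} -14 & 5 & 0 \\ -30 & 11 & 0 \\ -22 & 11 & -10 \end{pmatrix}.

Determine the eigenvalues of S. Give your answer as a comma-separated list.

-10, -4, 1

Set up det(lambda·I - S) = 0.
Cofactor expansion gives p(lambda) = lambda^3 + 13·lambda^2 + 26·lambda - 40.
Rational-root test: lambda = -4 gives p(-4) = 0.
Dividing by (lambda + 4) leaves lambda^2 + 9·lambda - 10.
The quadratic factors as (lambda + 10)·(lambda - 1).
Eigenvalues: -10, -4, 1.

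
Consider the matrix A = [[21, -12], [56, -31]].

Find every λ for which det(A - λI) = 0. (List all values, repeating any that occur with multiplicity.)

-7, -3

det(A - lambda·I) = (21 - lambda)(-31 - lambda) - (-12)·(56) = lambda^2 + 10·lambda + 21.
This factors as (lambda + 7)·(lambda + 3) = 0.
Eigenvalues: -7, -3.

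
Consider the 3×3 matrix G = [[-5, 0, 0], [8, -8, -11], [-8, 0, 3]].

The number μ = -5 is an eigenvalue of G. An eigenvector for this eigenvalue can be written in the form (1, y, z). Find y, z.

-1, 1

We need (G + 5I)v = 0.
G + 5I = [[0, 0, 0], [8, -3, -11], [-8, 0, 8]].
Row 1: (0)·1 + (0)·y + (0)·z = 0
Row 2: (8)·1 + (-3)·y + (-11)·z = 0
Row 3: (-8)·1 + (0)·y + (8)·z = 0
Solving gives y = -1, z = 1.
Check: G·(1, -1, 1) = (-5, 5, -5) = -5·(1, -1, 1).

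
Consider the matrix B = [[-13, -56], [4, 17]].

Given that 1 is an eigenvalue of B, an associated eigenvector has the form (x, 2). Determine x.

-8

We need (B - 1I)v = 0.
B - 1I = [[-14, -56], [4, 16]].
Row 1: (-14)·x + (-56)·2 = 0
Row 2: (4)·x + (16)·2 = 0
Solving gives x = -8.
Check: B·(-8, 2) = (-8, 2) = 1·(-8, 2).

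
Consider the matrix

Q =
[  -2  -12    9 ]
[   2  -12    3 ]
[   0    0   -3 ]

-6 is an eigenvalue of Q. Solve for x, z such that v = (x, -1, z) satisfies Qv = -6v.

We need (Q + 6I)v = 0.
Q + 6I = [[4, -12, 9], [2, -6, 3], [0, 0, 3]].
Row 1: (4)·x + (-12)·-1 + (9)·z = 0
Row 2: (2)·x + (-6)·-1 + (3)·z = 0
Row 3: (0)·x + (0)·-1 + (3)·z = 0
Solving gives x = -3, z = 0.
Check: Q·(-3, -1, 0) = (18, 6, 0) = -6·(-3, -1, 0).

-3, 0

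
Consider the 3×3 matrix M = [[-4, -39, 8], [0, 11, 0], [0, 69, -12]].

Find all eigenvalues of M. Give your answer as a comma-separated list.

The characteristic polynomial is p(lambda) = det(lambda·I - M).
Expanding along the first row, p(lambda) = lambda^3 + 5·lambda^2 - 128·lambda - 528.
Try lambda = 11: p(11) = 0, so 11 is a root.
Factor out (lambda - 11): p(lambda) = (lambda - 11)·(lambda^2 + 16·lambda + 48).
The quadratic factors as (lambda + 12)·(lambda + 4).
Eigenvalues: -12, -4, 11.

-12, -4, 11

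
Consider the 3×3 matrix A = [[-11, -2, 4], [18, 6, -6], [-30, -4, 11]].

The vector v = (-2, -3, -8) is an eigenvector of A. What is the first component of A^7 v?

First find the eigenvalue: Av = (-4, -6, -16) = 2·(-2, -3, -8), so λ = 2.
Then A^7 v = λ^7·v = 2^7·(-2, -3, -8) = 128·(-2, -3, -8) = (-256, -384, -1024).

-256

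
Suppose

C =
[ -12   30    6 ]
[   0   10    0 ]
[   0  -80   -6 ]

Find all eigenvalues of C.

-12, -6, 10

Compute the characteristic polynomial p(λ) = det(λI - C).
Expanding the 3×3 determinant: p(λ) = λ^3 + 8λ^2 - 108λ - 720.
Try λ = -12: p(-12) = 0, so -12 is a root.
Factor out (λ + 12): p(λ) = (λ + 12)·(λ^2 - 4λ - 60).
The quadratic factors as (λ + 6)·(λ - 10).
Eigenvalues: -12, -6, 10.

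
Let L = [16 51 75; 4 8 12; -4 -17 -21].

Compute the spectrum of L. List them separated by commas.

The characteristic polynomial is p(λ) = det(λI - L).
Expanding the 3×3 determinant: p(λ) = λ^3 - 3λ^2 - 76λ + 288.
Try λ = 4: p(4) = 0, so 4 is a root.
Factor out (λ - 4): p(λ) = (λ - 4)·(λ^2 + λ - 72).
The quadratic factors as (λ + 9)·(λ - 8).
Eigenvalues: -9, 4, 8.

-9, 4, 8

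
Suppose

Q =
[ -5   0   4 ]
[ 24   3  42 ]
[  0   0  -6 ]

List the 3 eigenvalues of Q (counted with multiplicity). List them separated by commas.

Compute the characteristic polynomial p(lambda) = det(lambda·I - Q).
Expanding the 3×3 determinant: p(lambda) = lambda^3 + 8·lambda^2 - 3·lambda - 90.
Since p(-6) = 0, lambda = -6 is a root.
Factor out (lambda + 6): p(lambda) = (lambda + 6)·(lambda^2 + 2·lambda - 15).
The quadratic factors as (lambda + 5)·(lambda - 3).
Eigenvalues: -6, -5, 3.

-6, -5, 3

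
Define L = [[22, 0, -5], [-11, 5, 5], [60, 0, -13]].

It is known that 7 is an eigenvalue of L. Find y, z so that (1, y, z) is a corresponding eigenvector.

We need (L - 7I)v = 0.
L - 7I = [[15, 0, -5], [-11, -2, 5], [60, 0, -20]].
Row 1: (15)·1 + (0)·y + (-5)·z = 0
Row 2: (-11)·1 + (-2)·y + (5)·z = 0
Row 3: (60)·1 + (0)·y + (-20)·z = 0
Solving gives y = 2, z = 3.
Check: L·(1, 2, 3) = (7, 14, 21) = 7·(1, 2, 3).

2, 3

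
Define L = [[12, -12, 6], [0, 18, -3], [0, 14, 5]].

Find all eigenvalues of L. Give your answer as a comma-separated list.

11, 12, 12

The characteristic polynomial is p(λ) = det(λI - L).
Expanding the 3×3 determinant: p(λ) = λ^3 - 35λ^2 + 408λ - 1584.
Try λ = 11: p(11) = 0, so 11 is a root.
Factor out (λ - 11): p(λ) = (λ - 11)·(λ^2 - 24λ + 144).
The quadratic factor is (λ - 12)^2.
Eigenvalues: 11, 12, 12.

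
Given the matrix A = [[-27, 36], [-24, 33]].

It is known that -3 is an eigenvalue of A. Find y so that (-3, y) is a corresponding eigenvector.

We need (A + 3I)v = 0.
A + 3I = [[-24, 36], [-24, 36]].
Row 1: (-24)·-3 + (36)·y = 0
Row 2: (-24)·-3 + (36)·y = 0
Solving gives y = -2.
Check: A·(-3, -2) = (9, 6) = -3·(-3, -2).

-2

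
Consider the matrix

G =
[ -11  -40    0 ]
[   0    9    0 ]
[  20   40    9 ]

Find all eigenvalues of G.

Compute the characteristic polynomial p(λ) = det(λI - G).
Cofactor expansion gives p(λ) = λ^3 - 7λ^2 - 117λ + 891.
Try λ = -11: p(-11) = 0, so -11 is a root.
Dividing by (λ + 11) leaves λ^2 - 18λ + 81.
The quadratic factor is (λ - 9)^2.
Eigenvalues: -11, 9, 9.

-11, 9, 9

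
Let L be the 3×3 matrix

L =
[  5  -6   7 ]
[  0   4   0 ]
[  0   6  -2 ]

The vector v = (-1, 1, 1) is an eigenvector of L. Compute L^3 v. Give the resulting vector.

First find the eigenvalue: Lv = (-4, 4, 4) = 4·(-1, 1, 1), so λ = 4.
Then L^3 v = λ^3·v = 4^3·(-1, 1, 1) = 64·(-1, 1, 1) = (-64, 64, 64).

(-64, 64, 64)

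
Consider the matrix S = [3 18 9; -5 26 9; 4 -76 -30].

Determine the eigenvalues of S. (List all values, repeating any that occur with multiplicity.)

-6, -3, 8

The characteristic polynomial is p(r) = det(rI - S).
Expanding the 3×3 determinant: p(r) = r^3 + r^2 - 54r - 144.
Rational-root test: r = -3 gives p(-3) = 0.
Factor out (r + 3): p(r) = (r + 3)·(r^2 - 2r - 48).
The quadratic factors as (r + 6)·(r - 8).
Eigenvalues: -6, -3, 8.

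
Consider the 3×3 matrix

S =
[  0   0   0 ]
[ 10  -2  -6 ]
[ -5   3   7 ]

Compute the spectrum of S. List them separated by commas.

Compute the characteristic polynomial p(r) = det(rI - S).
Expanding along the first row, p(r) = r^3 - 5r^2 + 4r.
Rational-root test: r = 0 gives p(0) = 0.
Factor out r: p(r) = r·(r^2 - 5r + 4).
The quadratic factors as (r - 1)·(r - 4).
Eigenvalues: 0, 1, 4.

0, 1, 4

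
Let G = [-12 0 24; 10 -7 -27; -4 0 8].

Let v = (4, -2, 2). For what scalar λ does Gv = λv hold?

0

Compute Gv: G·(4, -2, 2) = (0, 0, 0).
Since Gv = λv, compare component 1: 0 = λ·4, so λ = 0.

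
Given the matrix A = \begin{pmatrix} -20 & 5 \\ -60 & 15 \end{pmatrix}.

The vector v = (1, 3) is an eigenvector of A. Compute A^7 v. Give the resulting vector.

First find the eigenvalue: Av = (-5, -15) = -5·(1, 3), so λ = -5.
Then A^7 v = λ^7·v = (-5)^7·(1, 3) = -78125·(1, 3) = (-78125, -234375).

(-78125, -234375)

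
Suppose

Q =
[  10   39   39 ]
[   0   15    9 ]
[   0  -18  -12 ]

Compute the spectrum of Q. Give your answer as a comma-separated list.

The characteristic polynomial is p(λ) = det(λI - Q).
Expanding along the first row, p(λ) = λ^3 - 13λ^2 + 12λ + 180.
Since p(-3) = 0, λ = -3 is a root.
Dividing by (λ + 3) leaves λ^2 - 16λ + 60.
The quadratic factors as (λ - 6)·(λ - 10).
Eigenvalues: -3, 6, 10.

-3, 6, 10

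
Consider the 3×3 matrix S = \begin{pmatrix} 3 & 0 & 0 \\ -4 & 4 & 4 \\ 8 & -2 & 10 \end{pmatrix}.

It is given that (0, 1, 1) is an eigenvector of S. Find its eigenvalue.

8

Compute Sv: S·(0, 1, 1) = (0, 8, 8).
Since Sv = λv, compare component 2: 8 = λ·1, so λ = 8.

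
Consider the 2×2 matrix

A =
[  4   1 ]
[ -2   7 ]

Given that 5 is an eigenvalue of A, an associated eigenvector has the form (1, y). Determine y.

We need (A - 5I)v = 0.
A - 5I = [[-1, 1], [-2, 2]].
Row 1: (-1)·1 + (1)·y = 0
Row 2: (-2)·1 + (2)·y = 0
Solving gives y = 1.
Check: A·(1, 1) = (5, 5) = 5·(1, 1).

1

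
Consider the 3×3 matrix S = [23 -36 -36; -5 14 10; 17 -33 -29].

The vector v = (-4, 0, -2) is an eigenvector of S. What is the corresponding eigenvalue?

Compute Sv: S·(-4, 0, -2) = (-20, 0, -10).
Since Sv = λv, compare component 1: -20 = λ·-4, so λ = 5.

5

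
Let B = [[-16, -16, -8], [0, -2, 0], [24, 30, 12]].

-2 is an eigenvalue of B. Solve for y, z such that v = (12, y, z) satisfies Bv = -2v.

We need (B + 2I)v = 0.
B + 2I = [[-14, -16, -8], [0, 0, 0], [24, 30, 14]].
Row 1: (-14)·12 + (-16)·y + (-8)·z = 0
Row 2: (0)·12 + (0)·y + (0)·z = 0
Row 3: (24)·12 + (30)·y + (14)·z = 0
Solving gives y = 3, z = -27.
Check: B·(12, 3, -27) = (-24, -6, 54) = -2·(12, 3, -27).

3, -27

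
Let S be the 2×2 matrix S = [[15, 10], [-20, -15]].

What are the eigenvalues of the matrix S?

det(S - rI) = (15 - r)(-15 - r) - (10)·(-20) = r^2 - 25.
This factors as (r + 5)·(r - 5) = 0.
Eigenvalues: -5, 5.

-5, 5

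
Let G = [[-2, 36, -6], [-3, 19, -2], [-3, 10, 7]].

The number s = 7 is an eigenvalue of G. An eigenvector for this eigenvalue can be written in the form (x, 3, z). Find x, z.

10, 3

We need (G - 7I)v = 0.
G - 7I = [[-9, 36, -6], [-3, 12, -2], [-3, 10, 0]].
Row 1: (-9)·x + (36)·3 + (-6)·z = 0
Row 2: (-3)·x + (12)·3 + (-2)·z = 0
Row 3: (-3)·x + (10)·3 + (0)·z = 0
Solving gives x = 10, z = 3.
Check: G·(10, 3, 3) = (70, 21, 21) = 7·(10, 3, 3).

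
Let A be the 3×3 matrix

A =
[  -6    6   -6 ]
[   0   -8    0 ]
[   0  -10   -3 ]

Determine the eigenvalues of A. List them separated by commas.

-8, -6, -3

Set up det(λI - A) = 0.
Expanding the 3×3 determinant: p(λ) = λ^3 + 17λ^2 + 90λ + 144.
Try λ = -3: p(-3) = 0, so -3 is a root.
Factor out (λ + 3): p(λ) = (λ + 3)·(λ^2 + 14λ + 48).
The quadratic factors as (λ + 8)·(λ + 6).
Eigenvalues: -8, -6, -3.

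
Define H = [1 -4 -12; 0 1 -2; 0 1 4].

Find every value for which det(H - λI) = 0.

1, 2, 3

The characteristic polynomial is p(t) = det(tI - H).
Expanding the 3×3 determinant: p(t) = t^3 - 6t^2 + 11t - 6.
Rational-root test: t = 1 gives p(1) = 0.
Dividing by (t - 1) leaves t^2 - 5t + 6.
The quadratic factors as (t - 2)·(t - 3).
Eigenvalues: 1, 2, 3.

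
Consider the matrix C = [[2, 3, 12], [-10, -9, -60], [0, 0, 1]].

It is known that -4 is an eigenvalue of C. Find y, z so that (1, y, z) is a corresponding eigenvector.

-2, 0

We need (C + 4I)v = 0.
C + 4I = [[6, 3, 12], [-10, -5, -60], [0, 0, 5]].
Row 1: (6)·1 + (3)·y + (12)·z = 0
Row 2: (-10)·1 + (-5)·y + (-60)·z = 0
Row 3: (0)·1 + (0)·y + (5)·z = 0
Solving gives y = -2, z = 0.
Check: C·(1, -2, 0) = (-4, 8, 0) = -4·(1, -2, 0).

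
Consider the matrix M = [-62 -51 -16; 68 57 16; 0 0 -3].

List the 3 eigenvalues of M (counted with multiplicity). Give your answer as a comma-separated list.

-11, -3, 6

Compute the characteristic polynomial p(s) = det(sI - M).
Expanding the 3×3 determinant: p(s) = s^3 + 8s^2 - 51s - 198.
Try s = -3: p(-3) = 0, so -3 is a root.
Factor out (s + 3): p(s) = (s + 3)·(s^2 + 5s - 66).
The quadratic factors as (s + 11)·(s - 6).
Eigenvalues: -11, -3, 6.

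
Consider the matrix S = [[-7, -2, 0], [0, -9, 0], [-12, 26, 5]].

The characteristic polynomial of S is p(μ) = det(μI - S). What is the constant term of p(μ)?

-315

p(μ) = μ^3 + 11μ^2 - 17μ - 315.
The constant term is -315.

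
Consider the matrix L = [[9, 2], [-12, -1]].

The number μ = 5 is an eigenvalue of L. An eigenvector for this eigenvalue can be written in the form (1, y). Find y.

We need (L - 5I)v = 0.
L - 5I = [[4, 2], [-12, -6]].
Row 1: (4)·1 + (2)·y = 0
Row 2: (-12)·1 + (-6)·y = 0
Solving gives y = -2.
Check: L·(1, -2) = (5, -10) = 5·(1, -2).

-2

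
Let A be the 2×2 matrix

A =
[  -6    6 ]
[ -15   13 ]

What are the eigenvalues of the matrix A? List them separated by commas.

det(A - rI) = (-6 - r)(13 - r) - (6)·(-15) = r^2 - 7r + 12.
This factors as (r - 3)·(r - 4) = 0.
Eigenvalues: 3, 4.

3, 4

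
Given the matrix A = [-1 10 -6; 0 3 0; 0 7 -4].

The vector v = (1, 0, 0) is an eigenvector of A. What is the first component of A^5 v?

-1

First find the eigenvalue: Av = (-1, 0, 0) = -1·(1, 0, 0), so λ = -1.
Then A^5 v = λ^5·v = (-1)^5·(1, 0, 0) = -1·(1, 0, 0) = (-1, 0, 0).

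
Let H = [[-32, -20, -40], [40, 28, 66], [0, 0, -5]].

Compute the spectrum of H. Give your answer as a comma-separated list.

-12, -5, 8

The characteristic polynomial is p(r) = det(rI - H).
Expanding along the first row, p(r) = r^3 + 9r^2 - 76r - 480.
Since p(-5) = 0, r = -5 is a root.
Factor out (r + 5): p(r) = (r + 5)·(r^2 + 4r - 96).
The quadratic factors as (r + 12)·(r - 8).
Eigenvalues: -12, -5, 8.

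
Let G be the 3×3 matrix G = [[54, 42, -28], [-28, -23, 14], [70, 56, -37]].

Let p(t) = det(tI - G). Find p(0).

-90

p(0) = det(0·I − G) = det(−G) = (−1)^3·det(G).
det(G) = 90, so p(0) = -90.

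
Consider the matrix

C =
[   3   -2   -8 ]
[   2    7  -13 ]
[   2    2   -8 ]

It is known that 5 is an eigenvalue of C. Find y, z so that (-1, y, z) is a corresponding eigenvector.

1, 0

We need (C - 5I)v = 0.
C - 5I = [[-2, -2, -8], [2, 2, -13], [2, 2, -13]].
Row 1: (-2)·-1 + (-2)·y + (-8)·z = 0
Row 2: (2)·-1 + (2)·y + (-13)·z = 0
Row 3: (2)·-1 + (2)·y + (-13)·z = 0
Solving gives y = 1, z = 0.
Check: C·(-1, 1, 0) = (-5, 5, 0) = 5·(-1, 1, 0).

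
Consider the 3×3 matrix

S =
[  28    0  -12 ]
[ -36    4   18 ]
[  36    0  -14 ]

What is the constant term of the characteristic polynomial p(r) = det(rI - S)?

-160

p(0) = det(0·I − S) = det(−S) = (−1)^3·det(S).
det(S) = 160, so p(0) = -160.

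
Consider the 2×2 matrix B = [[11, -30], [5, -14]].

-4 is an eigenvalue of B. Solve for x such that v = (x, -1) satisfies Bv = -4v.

-2

We need (B + 4I)v = 0.
B + 4I = [[15, -30], [5, -10]].
Row 1: (15)·x + (-30)·-1 = 0
Row 2: (5)·x + (-10)·-1 = 0
Solving gives x = -2.
Check: B·(-2, -1) = (8, 4) = -4·(-2, -1).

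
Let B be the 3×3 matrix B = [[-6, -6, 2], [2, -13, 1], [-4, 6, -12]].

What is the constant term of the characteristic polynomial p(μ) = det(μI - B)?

1100

p(0) = det(0·I − B) = det(−B) = (−1)^3·det(B).
det(B) = -1100, so p(0) = 1100.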